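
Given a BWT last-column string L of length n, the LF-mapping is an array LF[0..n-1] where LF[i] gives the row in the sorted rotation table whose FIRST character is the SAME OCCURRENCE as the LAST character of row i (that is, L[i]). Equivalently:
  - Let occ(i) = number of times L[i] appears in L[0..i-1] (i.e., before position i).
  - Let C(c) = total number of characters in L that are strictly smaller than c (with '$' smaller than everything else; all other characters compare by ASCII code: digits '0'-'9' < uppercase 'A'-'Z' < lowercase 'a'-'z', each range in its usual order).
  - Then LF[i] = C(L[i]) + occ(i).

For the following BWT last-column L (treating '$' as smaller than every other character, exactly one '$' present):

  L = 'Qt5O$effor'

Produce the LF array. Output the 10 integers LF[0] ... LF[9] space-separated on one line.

Char counts: '$':1, '5':1, 'O':1, 'Q':1, 'e':1, 'f':2, 'o':1, 'r':1, 't':1
C (first-col start): C('$')=0, C('5')=1, C('O')=2, C('Q')=3, C('e')=4, C('f')=5, C('o')=7, C('r')=8, C('t')=9
L[0]='Q': occ=0, LF[0]=C('Q')+0=3+0=3
L[1]='t': occ=0, LF[1]=C('t')+0=9+0=9
L[2]='5': occ=0, LF[2]=C('5')+0=1+0=1
L[3]='O': occ=0, LF[3]=C('O')+0=2+0=2
L[4]='$': occ=0, LF[4]=C('$')+0=0+0=0
L[5]='e': occ=0, LF[5]=C('e')+0=4+0=4
L[6]='f': occ=0, LF[6]=C('f')+0=5+0=5
L[7]='f': occ=1, LF[7]=C('f')+1=5+1=6
L[8]='o': occ=0, LF[8]=C('o')+0=7+0=7
L[9]='r': occ=0, LF[9]=C('r')+0=8+0=8

Answer: 3 9 1 2 0 4 5 6 7 8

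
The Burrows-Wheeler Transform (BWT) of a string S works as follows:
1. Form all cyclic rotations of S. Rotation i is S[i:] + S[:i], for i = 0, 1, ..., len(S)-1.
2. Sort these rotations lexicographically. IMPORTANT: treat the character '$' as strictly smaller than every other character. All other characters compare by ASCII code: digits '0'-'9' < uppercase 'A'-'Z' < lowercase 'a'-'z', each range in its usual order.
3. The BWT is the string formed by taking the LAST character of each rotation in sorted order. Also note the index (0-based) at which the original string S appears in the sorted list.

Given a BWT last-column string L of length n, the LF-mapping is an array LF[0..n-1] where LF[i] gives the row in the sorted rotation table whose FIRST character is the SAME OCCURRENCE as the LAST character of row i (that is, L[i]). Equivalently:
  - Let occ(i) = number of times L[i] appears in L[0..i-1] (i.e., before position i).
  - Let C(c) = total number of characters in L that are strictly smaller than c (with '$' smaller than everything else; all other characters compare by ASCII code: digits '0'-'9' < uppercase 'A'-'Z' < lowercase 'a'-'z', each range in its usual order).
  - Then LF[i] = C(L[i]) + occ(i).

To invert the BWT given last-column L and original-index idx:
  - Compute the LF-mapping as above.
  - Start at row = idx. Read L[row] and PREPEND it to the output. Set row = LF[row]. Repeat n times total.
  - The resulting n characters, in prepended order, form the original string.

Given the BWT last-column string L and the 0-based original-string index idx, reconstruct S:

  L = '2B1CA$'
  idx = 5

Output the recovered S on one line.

LF mapping: 2 4 1 5 3 0
Walk LF starting at row 5, prepending L[row]:
  step 1: row=5, L[5]='$', prepend. Next row=LF[5]=0
  step 2: row=0, L[0]='2', prepend. Next row=LF[0]=2
  step 3: row=2, L[2]='1', prepend. Next row=LF[2]=1
  step 4: row=1, L[1]='B', prepend. Next row=LF[1]=4
  step 5: row=4, L[4]='A', prepend. Next row=LF[4]=3
  step 6: row=3, L[3]='C', prepend. Next row=LF[3]=5
Reversed output: CAB12$

Answer: CAB12$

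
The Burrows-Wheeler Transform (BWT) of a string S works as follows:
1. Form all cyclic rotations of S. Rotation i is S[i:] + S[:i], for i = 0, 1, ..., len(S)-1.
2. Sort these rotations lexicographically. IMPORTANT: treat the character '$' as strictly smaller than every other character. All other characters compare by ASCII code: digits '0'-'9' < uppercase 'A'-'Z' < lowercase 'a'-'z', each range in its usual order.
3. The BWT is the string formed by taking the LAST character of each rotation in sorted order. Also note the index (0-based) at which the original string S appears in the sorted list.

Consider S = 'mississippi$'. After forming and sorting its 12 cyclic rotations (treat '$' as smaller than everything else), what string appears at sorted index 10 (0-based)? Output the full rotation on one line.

Answer: ssippi$missi

Derivation:
All 12 rotations (rotation i = S[i:]+S[:i]):
  rot[0] = mississippi$
  rot[1] = ississippi$m
  rot[2] = ssissippi$mi
  rot[3] = sissippi$mis
  rot[4] = issippi$miss
  rot[5] = ssippi$missi
  rot[6] = sippi$missis
  rot[7] = ippi$mississ
  rot[8] = ppi$mississi
  rot[9] = pi$mississip
  rot[10] = i$mississipp
  rot[11] = $mississippi
Sorted (with $ < everything):
  sorted[0] = $mississippi
  sorted[1] = i$mississipp
  sorted[2] = ippi$mississ
  sorted[3] = issippi$miss
  sorted[4] = ississippi$m
  sorted[5] = mississippi$
  sorted[6] = pi$mississip
  sorted[7] = ppi$mississi
  sorted[8] = sippi$missis
  sorted[9] = sissippi$mis
  sorted[10] = ssippi$missi
  sorted[11] = ssissippi$mi
sorted[10] = ssippi$missi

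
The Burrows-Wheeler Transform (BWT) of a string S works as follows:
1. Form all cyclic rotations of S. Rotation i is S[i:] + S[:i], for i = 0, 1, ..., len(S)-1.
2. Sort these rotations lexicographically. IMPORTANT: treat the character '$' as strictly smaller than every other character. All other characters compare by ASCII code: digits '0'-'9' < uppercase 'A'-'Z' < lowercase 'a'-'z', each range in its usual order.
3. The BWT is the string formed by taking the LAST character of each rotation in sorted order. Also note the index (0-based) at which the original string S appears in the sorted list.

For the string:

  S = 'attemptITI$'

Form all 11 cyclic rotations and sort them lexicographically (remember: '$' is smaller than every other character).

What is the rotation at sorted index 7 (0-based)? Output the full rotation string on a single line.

All 11 rotations (rotation i = S[i:]+S[:i]):
  rot[0] = attemptITI$
  rot[1] = ttemptITI$a
  rot[2] = temptITI$at
  rot[3] = emptITI$att
  rot[4] = mptITI$atte
  rot[5] = ptITI$attem
  rot[6] = tITI$attemp
  rot[7] = ITI$attempt
  rot[8] = TI$attemptI
  rot[9] = I$attemptIT
  rot[10] = $attemptITI
Sorted (with $ < everything):
  sorted[0] = $attemptITI
  sorted[1] = I$attemptIT
  sorted[2] = ITI$attempt
  sorted[3] = TI$attemptI
  sorted[4] = attemptITI$
  sorted[5] = emptITI$att
  sorted[6] = mptITI$atte
  sorted[7] = ptITI$attem
  sorted[8] = tITI$attemp
  sorted[9] = temptITI$at
  sorted[10] = ttemptITI$a
sorted[7] = ptITI$attem

Answer: ptITI$attem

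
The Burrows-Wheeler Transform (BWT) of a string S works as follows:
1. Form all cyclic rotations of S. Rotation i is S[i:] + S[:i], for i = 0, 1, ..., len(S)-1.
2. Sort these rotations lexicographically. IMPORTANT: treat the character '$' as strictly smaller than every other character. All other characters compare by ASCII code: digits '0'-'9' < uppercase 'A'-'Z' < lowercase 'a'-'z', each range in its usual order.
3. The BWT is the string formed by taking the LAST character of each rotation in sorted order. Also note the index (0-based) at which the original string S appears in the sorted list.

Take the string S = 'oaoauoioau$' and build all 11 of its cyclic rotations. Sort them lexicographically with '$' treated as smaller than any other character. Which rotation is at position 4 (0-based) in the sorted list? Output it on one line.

All 11 rotations (rotation i = S[i:]+S[:i]):
  rot[0] = oaoauoioau$
  rot[1] = aoauoioau$o
  rot[2] = oauoioau$oa
  rot[3] = auoioau$oao
  rot[4] = uoioau$oaoa
  rot[5] = oioau$oaoau
  rot[6] = ioau$oaoauo
  rot[7] = oau$oaoauoi
  rot[8] = au$oaoauoio
  rot[9] = u$oaoauoioa
  rot[10] = $oaoauoioau
Sorted (with $ < everything):
  sorted[0] = $oaoauoioau
  sorted[1] = aoauoioau$o
  sorted[2] = au$oaoauoio
  sorted[3] = auoioau$oao
  sorted[4] = ioau$oaoauo
  sorted[5] = oaoauoioau$
  sorted[6] = oau$oaoauoi
  sorted[7] = oauoioau$oa
  sorted[8] = oioau$oaoau
  sorted[9] = u$oaoauoioa
  sorted[10] = uoioau$oaoa
sorted[4] = ioau$oaoauo

Answer: ioau$oaoauo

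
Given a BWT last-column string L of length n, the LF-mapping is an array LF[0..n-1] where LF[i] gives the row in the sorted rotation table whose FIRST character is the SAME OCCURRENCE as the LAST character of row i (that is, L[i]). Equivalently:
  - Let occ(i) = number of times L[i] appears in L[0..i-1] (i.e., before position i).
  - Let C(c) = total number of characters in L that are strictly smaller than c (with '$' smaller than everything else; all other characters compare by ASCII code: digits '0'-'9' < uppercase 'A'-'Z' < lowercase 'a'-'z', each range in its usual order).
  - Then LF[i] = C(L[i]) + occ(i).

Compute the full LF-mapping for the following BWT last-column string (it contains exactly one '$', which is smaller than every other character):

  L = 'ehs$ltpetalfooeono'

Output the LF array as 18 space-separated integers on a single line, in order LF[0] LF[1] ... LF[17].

Answer: 2 6 15 0 7 16 14 3 17 1 8 5 10 11 4 12 9 13

Derivation:
Char counts: '$':1, 'a':1, 'e':3, 'f':1, 'h':1, 'l':2, 'n':1, 'o':4, 'p':1, 's':1, 't':2
C (first-col start): C('$')=0, C('a')=1, C('e')=2, C('f')=5, C('h')=6, C('l')=7, C('n')=9, C('o')=10, C('p')=14, C('s')=15, C('t')=16
L[0]='e': occ=0, LF[0]=C('e')+0=2+0=2
L[1]='h': occ=0, LF[1]=C('h')+0=6+0=6
L[2]='s': occ=0, LF[2]=C('s')+0=15+0=15
L[3]='$': occ=0, LF[3]=C('$')+0=0+0=0
L[4]='l': occ=0, LF[4]=C('l')+0=7+0=7
L[5]='t': occ=0, LF[5]=C('t')+0=16+0=16
L[6]='p': occ=0, LF[6]=C('p')+0=14+0=14
L[7]='e': occ=1, LF[7]=C('e')+1=2+1=3
L[8]='t': occ=1, LF[8]=C('t')+1=16+1=17
L[9]='a': occ=0, LF[9]=C('a')+0=1+0=1
L[10]='l': occ=1, LF[10]=C('l')+1=7+1=8
L[11]='f': occ=0, LF[11]=C('f')+0=5+0=5
L[12]='o': occ=0, LF[12]=C('o')+0=10+0=10
L[13]='o': occ=1, LF[13]=C('o')+1=10+1=11
L[14]='e': occ=2, LF[14]=C('e')+2=2+2=4
L[15]='o': occ=2, LF[15]=C('o')+2=10+2=12
L[16]='n': occ=0, LF[16]=C('n')+0=9+0=9
L[17]='o': occ=3, LF[17]=C('o')+3=10+3=13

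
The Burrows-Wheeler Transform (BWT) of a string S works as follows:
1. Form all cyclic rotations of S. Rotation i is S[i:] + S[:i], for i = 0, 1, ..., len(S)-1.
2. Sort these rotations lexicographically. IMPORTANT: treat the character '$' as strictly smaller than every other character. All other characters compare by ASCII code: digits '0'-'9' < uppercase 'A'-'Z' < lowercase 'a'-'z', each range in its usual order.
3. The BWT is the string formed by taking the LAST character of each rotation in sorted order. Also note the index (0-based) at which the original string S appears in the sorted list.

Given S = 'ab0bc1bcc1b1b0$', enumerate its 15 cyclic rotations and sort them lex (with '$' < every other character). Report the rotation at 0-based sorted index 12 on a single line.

Answer: c1b1b0$ab0bc1bc

Derivation:
All 15 rotations (rotation i = S[i:]+S[:i]):
  rot[0] = ab0bc1bcc1b1b0$
  rot[1] = b0bc1bcc1b1b0$a
  rot[2] = 0bc1bcc1b1b0$ab
  rot[3] = bc1bcc1b1b0$ab0
  rot[4] = c1bcc1b1b0$ab0b
  rot[5] = 1bcc1b1b0$ab0bc
  rot[6] = bcc1b1b0$ab0bc1
  rot[7] = cc1b1b0$ab0bc1b
  rot[8] = c1b1b0$ab0bc1bc
  rot[9] = 1b1b0$ab0bc1bcc
  rot[10] = b1b0$ab0bc1bcc1
  rot[11] = 1b0$ab0bc1bcc1b
  rot[12] = b0$ab0bc1bcc1b1
  rot[13] = 0$ab0bc1bcc1b1b
  rot[14] = $ab0bc1bcc1b1b0
Sorted (with $ < everything):
  sorted[0] = $ab0bc1bcc1b1b0
  sorted[1] = 0$ab0bc1bcc1b1b
  sorted[2] = 0bc1bcc1b1b0$ab
  sorted[3] = 1b0$ab0bc1bcc1b
  sorted[4] = 1b1b0$ab0bc1bcc
  sorted[5] = 1bcc1b1b0$ab0bc
  sorted[6] = ab0bc1bcc1b1b0$
  sorted[7] = b0$ab0bc1bcc1b1
  sorted[8] = b0bc1bcc1b1b0$a
  sorted[9] = b1b0$ab0bc1bcc1
  sorted[10] = bc1bcc1b1b0$ab0
  sorted[11] = bcc1b1b0$ab0bc1
  sorted[12] = c1b1b0$ab0bc1bc
  sorted[13] = c1bcc1b1b0$ab0b
  sorted[14] = cc1b1b0$ab0bc1b
sorted[12] = c1b1b0$ab0bc1bc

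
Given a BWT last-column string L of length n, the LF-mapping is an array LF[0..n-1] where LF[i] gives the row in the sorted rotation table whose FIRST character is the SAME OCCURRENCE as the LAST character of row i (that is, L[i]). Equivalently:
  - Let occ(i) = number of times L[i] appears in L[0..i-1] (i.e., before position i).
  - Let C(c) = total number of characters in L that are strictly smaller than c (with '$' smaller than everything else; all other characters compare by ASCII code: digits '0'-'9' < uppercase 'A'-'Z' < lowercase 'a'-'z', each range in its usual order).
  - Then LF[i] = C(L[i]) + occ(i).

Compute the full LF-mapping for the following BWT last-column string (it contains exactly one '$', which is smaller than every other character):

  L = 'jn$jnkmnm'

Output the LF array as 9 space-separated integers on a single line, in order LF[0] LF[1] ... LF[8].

Answer: 1 6 0 2 7 3 4 8 5

Derivation:
Char counts: '$':1, 'j':2, 'k':1, 'm':2, 'n':3
C (first-col start): C('$')=0, C('j')=1, C('k')=3, C('m')=4, C('n')=6
L[0]='j': occ=0, LF[0]=C('j')+0=1+0=1
L[1]='n': occ=0, LF[1]=C('n')+0=6+0=6
L[2]='$': occ=0, LF[2]=C('$')+0=0+0=0
L[3]='j': occ=1, LF[3]=C('j')+1=1+1=2
L[4]='n': occ=1, LF[4]=C('n')+1=6+1=7
L[5]='k': occ=0, LF[5]=C('k')+0=3+0=3
L[6]='m': occ=0, LF[6]=C('m')+0=4+0=4
L[7]='n': occ=2, LF[7]=C('n')+2=6+2=8
L[8]='m': occ=1, LF[8]=C('m')+1=4+1=5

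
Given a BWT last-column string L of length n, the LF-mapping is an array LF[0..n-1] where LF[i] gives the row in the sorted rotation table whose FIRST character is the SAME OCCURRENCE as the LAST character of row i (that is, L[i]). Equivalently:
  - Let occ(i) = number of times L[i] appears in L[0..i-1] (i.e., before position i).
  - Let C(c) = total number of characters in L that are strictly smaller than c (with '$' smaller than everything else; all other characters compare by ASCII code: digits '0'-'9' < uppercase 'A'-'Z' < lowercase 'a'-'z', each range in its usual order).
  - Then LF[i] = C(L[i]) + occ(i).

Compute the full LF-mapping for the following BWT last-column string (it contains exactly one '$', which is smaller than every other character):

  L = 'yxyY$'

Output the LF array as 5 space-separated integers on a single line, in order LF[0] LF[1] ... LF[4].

Char counts: '$':1, 'Y':1, 'x':1, 'y':2
C (first-col start): C('$')=0, C('Y')=1, C('x')=2, C('y')=3
L[0]='y': occ=0, LF[0]=C('y')+0=3+0=3
L[1]='x': occ=0, LF[1]=C('x')+0=2+0=2
L[2]='y': occ=1, LF[2]=C('y')+1=3+1=4
L[3]='Y': occ=0, LF[3]=C('Y')+0=1+0=1
L[4]='$': occ=0, LF[4]=C('$')+0=0+0=0

Answer: 3 2 4 1 0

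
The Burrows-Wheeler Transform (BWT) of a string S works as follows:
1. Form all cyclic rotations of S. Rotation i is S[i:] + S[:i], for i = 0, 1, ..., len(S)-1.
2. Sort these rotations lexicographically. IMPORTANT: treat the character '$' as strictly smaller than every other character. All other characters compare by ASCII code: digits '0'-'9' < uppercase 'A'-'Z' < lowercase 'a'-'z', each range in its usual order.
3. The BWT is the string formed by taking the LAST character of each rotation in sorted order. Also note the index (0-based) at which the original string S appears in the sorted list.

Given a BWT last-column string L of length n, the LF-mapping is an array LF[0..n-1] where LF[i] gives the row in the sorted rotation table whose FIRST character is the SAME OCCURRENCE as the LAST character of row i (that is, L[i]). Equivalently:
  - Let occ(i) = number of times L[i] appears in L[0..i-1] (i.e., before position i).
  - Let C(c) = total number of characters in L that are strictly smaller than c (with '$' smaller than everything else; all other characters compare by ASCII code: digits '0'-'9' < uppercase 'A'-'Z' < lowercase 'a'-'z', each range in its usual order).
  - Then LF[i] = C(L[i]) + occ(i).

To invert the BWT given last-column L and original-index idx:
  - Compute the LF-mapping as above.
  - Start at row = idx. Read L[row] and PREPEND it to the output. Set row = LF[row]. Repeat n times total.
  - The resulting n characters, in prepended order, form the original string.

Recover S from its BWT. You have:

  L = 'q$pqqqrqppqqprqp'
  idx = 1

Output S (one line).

Answer: ppqpqqqqpqprqrq$

Derivation:
LF mapping: 6 0 1 7 8 9 14 10 2 3 11 12 4 15 13 5
Walk LF starting at row 1, prepending L[row]:
  step 1: row=1, L[1]='$', prepend. Next row=LF[1]=0
  step 2: row=0, L[0]='q', prepend. Next row=LF[0]=6
  step 3: row=6, L[6]='r', prepend. Next row=LF[6]=14
  step 4: row=14, L[14]='q', prepend. Next row=LF[14]=13
  step 5: row=13, L[13]='r', prepend. Next row=LF[13]=15
  step 6: row=15, L[15]='p', prepend. Next row=LF[15]=5
  step 7: row=5, L[5]='q', prepend. Next row=LF[5]=9
  step 8: row=9, L[9]='p', prepend. Next row=LF[9]=3
  step 9: row=3, L[3]='q', prepend. Next row=LF[3]=7
  step 10: row=7, L[7]='q', prepend. Next row=LF[7]=10
  step 11: row=10, L[10]='q', prepend. Next row=LF[10]=11
  step 12: row=11, L[11]='q', prepend. Next row=LF[11]=12
  step 13: row=12, L[12]='p', prepend. Next row=LF[12]=4
  step 14: row=4, L[4]='q', prepend. Next row=LF[4]=8
  step 15: row=8, L[8]='p', prepend. Next row=LF[8]=2
  step 16: row=2, L[2]='p', prepend. Next row=LF[2]=1
Reversed output: ppqpqqqqpqprqrq$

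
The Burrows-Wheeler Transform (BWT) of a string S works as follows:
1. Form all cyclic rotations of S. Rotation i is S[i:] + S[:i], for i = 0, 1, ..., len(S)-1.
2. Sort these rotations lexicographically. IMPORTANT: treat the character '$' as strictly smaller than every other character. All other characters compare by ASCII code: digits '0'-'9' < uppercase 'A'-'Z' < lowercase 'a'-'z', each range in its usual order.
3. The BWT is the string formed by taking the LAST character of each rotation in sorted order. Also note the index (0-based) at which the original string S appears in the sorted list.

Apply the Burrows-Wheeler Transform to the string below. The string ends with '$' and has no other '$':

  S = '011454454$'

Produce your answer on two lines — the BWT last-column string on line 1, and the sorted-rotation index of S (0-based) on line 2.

Answer: 4$01554144
1

Derivation:
All 10 rotations (rotation i = S[i:]+S[:i]):
  rot[0] = 011454454$
  rot[1] = 11454454$0
  rot[2] = 1454454$01
  rot[3] = 454454$011
  rot[4] = 54454$0114
  rot[5] = 4454$01145
  rot[6] = 454$011454
  rot[7] = 54$0114544
  rot[8] = 4$01145445
  rot[9] = $011454454
Sorted (with $ < everything):
  sorted[0] = $011454454  (last char: '4')
  sorted[1] = 011454454$  (last char: '$')
  sorted[2] = 11454454$0  (last char: '0')
  sorted[3] = 1454454$01  (last char: '1')
  sorted[4] = 4$01145445  (last char: '5')
  sorted[5] = 4454$01145  (last char: '5')
  sorted[6] = 454$011454  (last char: '4')
  sorted[7] = 454454$011  (last char: '1')
  sorted[8] = 54$0114544  (last char: '4')
  sorted[9] = 54454$0114  (last char: '4')
Last column: 4$01554144
Original string S is at sorted index 1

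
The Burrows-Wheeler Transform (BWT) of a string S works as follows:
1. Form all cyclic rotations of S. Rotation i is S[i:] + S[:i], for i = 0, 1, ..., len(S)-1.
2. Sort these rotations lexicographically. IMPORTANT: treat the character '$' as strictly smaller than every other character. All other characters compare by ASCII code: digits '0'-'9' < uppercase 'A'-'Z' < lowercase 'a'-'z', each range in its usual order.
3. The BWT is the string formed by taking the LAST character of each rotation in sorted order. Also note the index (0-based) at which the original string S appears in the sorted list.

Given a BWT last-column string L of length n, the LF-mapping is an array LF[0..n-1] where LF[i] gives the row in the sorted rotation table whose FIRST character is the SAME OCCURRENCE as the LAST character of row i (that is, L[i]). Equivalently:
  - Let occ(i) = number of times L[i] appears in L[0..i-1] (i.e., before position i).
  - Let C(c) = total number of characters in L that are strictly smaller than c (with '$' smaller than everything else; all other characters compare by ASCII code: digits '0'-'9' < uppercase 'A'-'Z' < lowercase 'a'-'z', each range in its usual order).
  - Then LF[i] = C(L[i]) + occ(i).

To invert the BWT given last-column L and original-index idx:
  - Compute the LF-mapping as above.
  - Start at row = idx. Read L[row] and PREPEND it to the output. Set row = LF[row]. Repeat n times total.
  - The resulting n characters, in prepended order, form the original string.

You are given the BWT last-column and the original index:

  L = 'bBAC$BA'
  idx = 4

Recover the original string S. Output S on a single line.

Answer: BCBAAb$

Derivation:
LF mapping: 6 3 1 5 0 4 2
Walk LF starting at row 4, prepending L[row]:
  step 1: row=4, L[4]='$', prepend. Next row=LF[4]=0
  step 2: row=0, L[0]='b', prepend. Next row=LF[0]=6
  step 3: row=6, L[6]='A', prepend. Next row=LF[6]=2
  step 4: row=2, L[2]='A', prepend. Next row=LF[2]=1
  step 5: row=1, L[1]='B', prepend. Next row=LF[1]=3
  step 6: row=3, L[3]='C', prepend. Next row=LF[3]=5
  step 7: row=5, L[5]='B', prepend. Next row=LF[5]=4
Reversed output: BCBAAb$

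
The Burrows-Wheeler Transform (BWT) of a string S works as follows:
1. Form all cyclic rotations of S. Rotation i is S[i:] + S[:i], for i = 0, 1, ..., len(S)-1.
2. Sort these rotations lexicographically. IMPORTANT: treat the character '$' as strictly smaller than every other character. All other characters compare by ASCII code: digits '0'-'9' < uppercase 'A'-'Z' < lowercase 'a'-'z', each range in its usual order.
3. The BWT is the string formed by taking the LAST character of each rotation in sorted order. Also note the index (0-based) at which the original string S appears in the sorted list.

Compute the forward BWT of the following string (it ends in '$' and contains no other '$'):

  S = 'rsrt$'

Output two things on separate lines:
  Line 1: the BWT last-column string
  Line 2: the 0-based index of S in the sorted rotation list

All 5 rotations (rotation i = S[i:]+S[:i]):
  rot[0] = rsrt$
  rot[1] = srt$r
  rot[2] = rt$rs
  rot[3] = t$rsr
  rot[4] = $rsrt
Sorted (with $ < everything):
  sorted[0] = $rsrt  (last char: 't')
  sorted[1] = rsrt$  (last char: '$')
  sorted[2] = rt$rs  (last char: 's')
  sorted[3] = srt$r  (last char: 'r')
  sorted[4] = t$rsr  (last char: 'r')
Last column: t$srr
Original string S is at sorted index 1

Answer: t$srr
1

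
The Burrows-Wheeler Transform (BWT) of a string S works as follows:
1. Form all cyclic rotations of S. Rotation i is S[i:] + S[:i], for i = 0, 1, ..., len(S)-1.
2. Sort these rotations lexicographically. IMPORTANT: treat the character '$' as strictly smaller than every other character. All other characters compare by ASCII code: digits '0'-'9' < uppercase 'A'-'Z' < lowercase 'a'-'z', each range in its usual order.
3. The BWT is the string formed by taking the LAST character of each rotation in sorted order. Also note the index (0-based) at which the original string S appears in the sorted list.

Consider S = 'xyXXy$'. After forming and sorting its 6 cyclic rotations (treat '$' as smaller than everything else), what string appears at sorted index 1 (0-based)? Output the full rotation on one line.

Answer: XXy$xy

Derivation:
All 6 rotations (rotation i = S[i:]+S[:i]):
  rot[0] = xyXXy$
  rot[1] = yXXy$x
  rot[2] = XXy$xy
  rot[3] = Xy$xyX
  rot[4] = y$xyXX
  rot[5] = $xyXXy
Sorted (with $ < everything):
  sorted[0] = $xyXXy
  sorted[1] = XXy$xy
  sorted[2] = Xy$xyX
  sorted[3] = xyXXy$
  sorted[4] = y$xyXX
  sorted[5] = yXXy$x
sorted[1] = XXy$xy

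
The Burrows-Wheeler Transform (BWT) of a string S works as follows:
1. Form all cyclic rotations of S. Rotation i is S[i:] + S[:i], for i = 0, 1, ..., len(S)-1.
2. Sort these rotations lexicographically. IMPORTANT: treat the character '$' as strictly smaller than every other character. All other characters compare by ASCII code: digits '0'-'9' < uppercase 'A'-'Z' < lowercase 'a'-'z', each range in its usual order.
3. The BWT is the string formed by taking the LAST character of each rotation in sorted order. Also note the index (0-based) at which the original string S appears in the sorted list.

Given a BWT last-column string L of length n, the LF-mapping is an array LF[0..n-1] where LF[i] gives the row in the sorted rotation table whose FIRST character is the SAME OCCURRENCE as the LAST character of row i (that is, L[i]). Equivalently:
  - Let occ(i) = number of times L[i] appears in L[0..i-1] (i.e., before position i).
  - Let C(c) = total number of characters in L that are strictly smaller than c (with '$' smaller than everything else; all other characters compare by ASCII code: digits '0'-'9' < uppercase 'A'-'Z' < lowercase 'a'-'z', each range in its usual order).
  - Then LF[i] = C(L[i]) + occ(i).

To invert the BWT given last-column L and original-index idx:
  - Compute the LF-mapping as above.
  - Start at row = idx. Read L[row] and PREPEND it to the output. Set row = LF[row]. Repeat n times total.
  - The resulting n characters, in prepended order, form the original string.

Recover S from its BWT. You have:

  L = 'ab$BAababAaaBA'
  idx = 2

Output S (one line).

LF mapping: 6 11 0 4 1 7 12 8 13 2 9 10 5 3
Walk LF starting at row 2, prepending L[row]:
  step 1: row=2, L[2]='$', prepend. Next row=LF[2]=0
  step 2: row=0, L[0]='a', prepend. Next row=LF[0]=6
  step 3: row=6, L[6]='b', prepend. Next row=LF[6]=12
  step 4: row=12, L[12]='B', prepend. Next row=LF[12]=5
  step 5: row=5, L[5]='a', prepend. Next row=LF[5]=7
  step 6: row=7, L[7]='a', prepend. Next row=LF[7]=8
  step 7: row=8, L[8]='b', prepend. Next row=LF[8]=13
  step 8: row=13, L[13]='A', prepend. Next row=LF[13]=3
  step 9: row=3, L[3]='B', prepend. Next row=LF[3]=4
  step 10: row=4, L[4]='A', prepend. Next row=LF[4]=1
  step 11: row=1, L[1]='b', prepend. Next row=LF[1]=11
  step 12: row=11, L[11]='a', prepend. Next row=LF[11]=10
  step 13: row=10, L[10]='a', prepend. Next row=LF[10]=9
  step 14: row=9, L[9]='A', prepend. Next row=LF[9]=2
Reversed output: AaabABAbaaBba$

Answer: AaabABAbaaBba$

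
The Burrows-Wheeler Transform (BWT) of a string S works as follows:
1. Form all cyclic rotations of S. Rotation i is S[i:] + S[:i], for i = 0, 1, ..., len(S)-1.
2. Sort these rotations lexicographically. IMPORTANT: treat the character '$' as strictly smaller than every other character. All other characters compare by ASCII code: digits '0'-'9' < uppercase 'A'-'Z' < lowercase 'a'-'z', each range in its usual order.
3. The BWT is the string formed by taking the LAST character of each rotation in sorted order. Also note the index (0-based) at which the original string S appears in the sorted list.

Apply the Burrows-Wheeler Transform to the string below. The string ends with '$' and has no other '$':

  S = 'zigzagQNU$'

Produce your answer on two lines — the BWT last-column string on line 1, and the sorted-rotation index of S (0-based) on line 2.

Answer: UQgNzaizg$
9

Derivation:
All 10 rotations (rotation i = S[i:]+S[:i]):
  rot[0] = zigzagQNU$
  rot[1] = igzagQNU$z
  rot[2] = gzagQNU$zi
  rot[3] = zagQNU$zig
  rot[4] = agQNU$zigz
  rot[5] = gQNU$zigza
  rot[6] = QNU$zigzag
  rot[7] = NU$zigzagQ
  rot[8] = U$zigzagQN
  rot[9] = $zigzagQNU
Sorted (with $ < everything):
  sorted[0] = $zigzagQNU  (last char: 'U')
  sorted[1] = NU$zigzagQ  (last char: 'Q')
  sorted[2] = QNU$zigzag  (last char: 'g')
  sorted[3] = U$zigzagQN  (last char: 'N')
  sorted[4] = agQNU$zigz  (last char: 'z')
  sorted[5] = gQNU$zigza  (last char: 'a')
  sorted[6] = gzagQNU$zi  (last char: 'i')
  sorted[7] = igzagQNU$z  (last char: 'z')
  sorted[8] = zagQNU$zig  (last char: 'g')
  sorted[9] = zigzagQNU$  (last char: '$')
Last column: UQgNzaizg$
Original string S is at sorted index 9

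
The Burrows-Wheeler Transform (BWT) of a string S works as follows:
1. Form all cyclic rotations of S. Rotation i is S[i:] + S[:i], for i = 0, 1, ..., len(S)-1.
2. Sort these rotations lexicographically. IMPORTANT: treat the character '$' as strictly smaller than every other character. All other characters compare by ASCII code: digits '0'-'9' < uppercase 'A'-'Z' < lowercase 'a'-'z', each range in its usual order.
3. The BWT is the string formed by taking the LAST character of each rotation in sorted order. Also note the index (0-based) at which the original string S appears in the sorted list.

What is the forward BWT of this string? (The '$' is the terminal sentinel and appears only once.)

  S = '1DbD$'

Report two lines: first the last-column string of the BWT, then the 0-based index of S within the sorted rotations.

Answer: D$b1D
1

Derivation:
All 5 rotations (rotation i = S[i:]+S[:i]):
  rot[0] = 1DbD$
  rot[1] = DbD$1
  rot[2] = bD$1D
  rot[3] = D$1Db
  rot[4] = $1DbD
Sorted (with $ < everything):
  sorted[0] = $1DbD  (last char: 'D')
  sorted[1] = 1DbD$  (last char: '$')
  sorted[2] = D$1Db  (last char: 'b')
  sorted[3] = DbD$1  (last char: '1')
  sorted[4] = bD$1D  (last char: 'D')
Last column: D$b1D
Original string S is at sorted index 1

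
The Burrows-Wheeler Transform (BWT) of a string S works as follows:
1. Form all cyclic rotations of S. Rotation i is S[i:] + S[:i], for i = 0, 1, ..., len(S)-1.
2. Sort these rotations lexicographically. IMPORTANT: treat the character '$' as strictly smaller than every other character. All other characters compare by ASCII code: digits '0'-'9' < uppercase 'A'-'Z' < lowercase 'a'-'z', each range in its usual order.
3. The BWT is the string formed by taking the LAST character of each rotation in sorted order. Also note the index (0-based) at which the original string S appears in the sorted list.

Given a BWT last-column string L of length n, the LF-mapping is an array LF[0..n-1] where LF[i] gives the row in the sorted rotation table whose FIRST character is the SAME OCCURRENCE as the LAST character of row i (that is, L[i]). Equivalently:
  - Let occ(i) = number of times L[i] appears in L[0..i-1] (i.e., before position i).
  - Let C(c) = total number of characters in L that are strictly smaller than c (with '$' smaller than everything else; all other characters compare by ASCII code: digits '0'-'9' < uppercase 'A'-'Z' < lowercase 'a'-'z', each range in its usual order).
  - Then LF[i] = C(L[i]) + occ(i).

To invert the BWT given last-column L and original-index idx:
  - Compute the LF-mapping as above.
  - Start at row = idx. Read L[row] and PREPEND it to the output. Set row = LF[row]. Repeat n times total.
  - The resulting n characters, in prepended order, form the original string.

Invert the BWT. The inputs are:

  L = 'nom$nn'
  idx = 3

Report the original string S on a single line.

LF mapping: 2 5 1 0 3 4
Walk LF starting at row 3, prepending L[row]:
  step 1: row=3, L[3]='$', prepend. Next row=LF[3]=0
  step 2: row=0, L[0]='n', prepend. Next row=LF[0]=2
  step 3: row=2, L[2]='m', prepend. Next row=LF[2]=1
  step 4: row=1, L[1]='o', prepend. Next row=LF[1]=5
  step 5: row=5, L[5]='n', prepend. Next row=LF[5]=4
  step 6: row=4, L[4]='n', prepend. Next row=LF[4]=3
Reversed output: nnomn$

Answer: nnomn$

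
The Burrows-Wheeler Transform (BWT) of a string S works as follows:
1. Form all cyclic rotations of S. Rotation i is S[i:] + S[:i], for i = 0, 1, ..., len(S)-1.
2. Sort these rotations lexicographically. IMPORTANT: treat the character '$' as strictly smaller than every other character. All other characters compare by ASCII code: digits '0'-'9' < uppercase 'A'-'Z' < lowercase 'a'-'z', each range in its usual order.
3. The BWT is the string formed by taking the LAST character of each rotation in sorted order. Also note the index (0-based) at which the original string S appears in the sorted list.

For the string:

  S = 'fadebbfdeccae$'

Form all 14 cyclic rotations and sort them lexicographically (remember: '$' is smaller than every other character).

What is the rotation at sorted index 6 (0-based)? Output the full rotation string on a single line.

All 14 rotations (rotation i = S[i:]+S[:i]):
  rot[0] = fadebbfdeccae$
  rot[1] = adebbfdeccae$f
  rot[2] = debbfdeccae$fa
  rot[3] = ebbfdeccae$fad
  rot[4] = bbfdeccae$fade
  rot[5] = bfdeccae$fadeb
  rot[6] = fdeccae$fadebb
  rot[7] = deccae$fadebbf
  rot[8] = eccae$fadebbfd
  rot[9] = ccae$fadebbfde
  rot[10] = cae$fadebbfdec
  rot[11] = ae$fadebbfdecc
  rot[12] = e$fadebbfdecca
  rot[13] = $fadebbfdeccae
Sorted (with $ < everything):
  sorted[0] = $fadebbfdeccae
  sorted[1] = adebbfdeccae$f
  sorted[2] = ae$fadebbfdecc
  sorted[3] = bbfdeccae$fade
  sorted[4] = bfdeccae$fadeb
  sorted[5] = cae$fadebbfdec
  sorted[6] = ccae$fadebbfde
  sorted[7] = debbfdeccae$fa
  sorted[8] = deccae$fadebbf
  sorted[9] = e$fadebbfdecca
  sorted[10] = ebbfdeccae$fad
  sorted[11] = eccae$fadebbfd
  sorted[12] = fadebbfdeccae$
  sorted[13] = fdeccae$fadebb
sorted[6] = ccae$fadebbfde

Answer: ccae$fadebbfde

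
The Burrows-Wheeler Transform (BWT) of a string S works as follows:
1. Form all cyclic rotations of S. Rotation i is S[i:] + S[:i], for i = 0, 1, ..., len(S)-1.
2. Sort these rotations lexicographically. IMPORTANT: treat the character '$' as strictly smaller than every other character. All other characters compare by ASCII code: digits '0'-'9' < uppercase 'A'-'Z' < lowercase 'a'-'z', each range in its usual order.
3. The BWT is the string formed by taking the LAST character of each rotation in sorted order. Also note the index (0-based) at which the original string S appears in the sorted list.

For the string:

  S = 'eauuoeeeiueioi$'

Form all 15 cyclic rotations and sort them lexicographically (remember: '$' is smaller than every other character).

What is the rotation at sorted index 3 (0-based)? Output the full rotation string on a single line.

All 15 rotations (rotation i = S[i:]+S[:i]):
  rot[0] = eauuoeeeiueioi$
  rot[1] = auuoeeeiueioi$e
  rot[2] = uuoeeeiueioi$ea
  rot[3] = uoeeeiueioi$eau
  rot[4] = oeeeiueioi$eauu
  rot[5] = eeeiueioi$eauuo
  rot[6] = eeiueioi$eauuoe
  rot[7] = eiueioi$eauuoee
  rot[8] = iueioi$eauuoeee
  rot[9] = ueioi$eauuoeeei
  rot[10] = eioi$eauuoeeeiu
  rot[11] = ioi$eauuoeeeiue
  rot[12] = oi$eauuoeeeiuei
  rot[13] = i$eauuoeeeiueio
  rot[14] = $eauuoeeeiueioi
Sorted (with $ < everything):
  sorted[0] = $eauuoeeeiueioi
  sorted[1] = auuoeeeiueioi$e
  sorted[2] = eauuoeeeiueioi$
  sorted[3] = eeeiueioi$eauuo
  sorted[4] = eeiueioi$eauuoe
  sorted[5] = eioi$eauuoeeeiu
  sorted[6] = eiueioi$eauuoee
  sorted[7] = i$eauuoeeeiueio
  sorted[8] = ioi$eauuoeeeiue
  sorted[9] = iueioi$eauuoeee
  sorted[10] = oeeeiueioi$eauu
  sorted[11] = oi$eauuoeeeiuei
  sorted[12] = ueioi$eauuoeeei
  sorted[13] = uoeeeiueioi$eau
  sorted[14] = uuoeeeiueioi$ea
sorted[3] = eeeiueioi$eauuo

Answer: eeeiueioi$eauuo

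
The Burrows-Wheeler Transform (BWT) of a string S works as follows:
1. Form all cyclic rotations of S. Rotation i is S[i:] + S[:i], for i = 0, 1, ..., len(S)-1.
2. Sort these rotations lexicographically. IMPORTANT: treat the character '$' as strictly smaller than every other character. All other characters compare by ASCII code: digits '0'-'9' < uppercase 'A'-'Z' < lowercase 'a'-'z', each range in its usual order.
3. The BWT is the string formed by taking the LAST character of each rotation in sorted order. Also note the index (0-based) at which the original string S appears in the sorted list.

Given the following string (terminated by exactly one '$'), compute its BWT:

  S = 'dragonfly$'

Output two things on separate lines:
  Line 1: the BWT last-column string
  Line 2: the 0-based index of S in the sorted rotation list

Answer: yr$nafogdl
2

Derivation:
All 10 rotations (rotation i = S[i:]+S[:i]):
  rot[0] = dragonfly$
  rot[1] = ragonfly$d
  rot[2] = agonfly$dr
  rot[3] = gonfly$dra
  rot[4] = onfly$drag
  rot[5] = nfly$drago
  rot[6] = fly$dragon
  rot[7] = ly$dragonf
  rot[8] = y$dragonfl
  rot[9] = $dragonfly
Sorted (with $ < everything):
  sorted[0] = $dragonfly  (last char: 'y')
  sorted[1] = agonfly$dr  (last char: 'r')
  sorted[2] = dragonfly$  (last char: '$')
  sorted[3] = fly$dragon  (last char: 'n')
  sorted[4] = gonfly$dra  (last char: 'a')
  sorted[5] = ly$dragonf  (last char: 'f')
  sorted[6] = nfly$drago  (last char: 'o')
  sorted[7] = onfly$drag  (last char: 'g')
  sorted[8] = ragonfly$d  (last char: 'd')
  sorted[9] = y$dragonfl  (last char: 'l')
Last column: yr$nafogdl
Original string S is at sorted index 2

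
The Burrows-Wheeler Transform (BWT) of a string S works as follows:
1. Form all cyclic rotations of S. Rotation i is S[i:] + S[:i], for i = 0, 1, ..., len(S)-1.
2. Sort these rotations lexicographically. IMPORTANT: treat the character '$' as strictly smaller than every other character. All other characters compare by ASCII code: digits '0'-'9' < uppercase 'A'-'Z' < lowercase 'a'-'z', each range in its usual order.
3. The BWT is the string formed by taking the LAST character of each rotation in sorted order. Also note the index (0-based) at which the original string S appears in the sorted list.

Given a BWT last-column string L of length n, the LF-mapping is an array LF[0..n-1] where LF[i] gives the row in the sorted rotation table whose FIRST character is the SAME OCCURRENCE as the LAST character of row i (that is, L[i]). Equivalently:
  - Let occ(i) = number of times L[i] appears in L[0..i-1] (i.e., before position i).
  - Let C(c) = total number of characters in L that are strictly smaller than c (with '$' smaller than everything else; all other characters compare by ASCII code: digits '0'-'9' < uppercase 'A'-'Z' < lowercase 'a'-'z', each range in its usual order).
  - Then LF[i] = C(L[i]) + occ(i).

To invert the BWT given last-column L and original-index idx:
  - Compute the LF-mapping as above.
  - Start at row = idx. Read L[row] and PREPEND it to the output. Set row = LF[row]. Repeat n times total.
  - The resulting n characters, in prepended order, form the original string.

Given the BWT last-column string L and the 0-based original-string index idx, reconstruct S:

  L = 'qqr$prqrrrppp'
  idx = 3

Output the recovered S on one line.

Answer: prrprqqpprrq$

Derivation:
LF mapping: 5 6 8 0 1 9 7 10 11 12 2 3 4
Walk LF starting at row 3, prepending L[row]:
  step 1: row=3, L[3]='$', prepend. Next row=LF[3]=0
  step 2: row=0, L[0]='q', prepend. Next row=LF[0]=5
  step 3: row=5, L[5]='r', prepend. Next row=LF[5]=9
  step 4: row=9, L[9]='r', prepend. Next row=LF[9]=12
  step 5: row=12, L[12]='p', prepend. Next row=LF[12]=4
  step 6: row=4, L[4]='p', prepend. Next row=LF[4]=1
  step 7: row=1, L[1]='q', prepend. Next row=LF[1]=6
  step 8: row=6, L[6]='q', prepend. Next row=LF[6]=7
  step 9: row=7, L[7]='r', prepend. Next row=LF[7]=10
  step 10: row=10, L[10]='p', prepend. Next row=LF[10]=2
  step 11: row=2, L[2]='r', prepend. Next row=LF[2]=8
  step 12: row=8, L[8]='r', prepend. Next row=LF[8]=11
  step 13: row=11, L[11]='p', prepend. Next row=LF[11]=3
Reversed output: prrprqqpprrq$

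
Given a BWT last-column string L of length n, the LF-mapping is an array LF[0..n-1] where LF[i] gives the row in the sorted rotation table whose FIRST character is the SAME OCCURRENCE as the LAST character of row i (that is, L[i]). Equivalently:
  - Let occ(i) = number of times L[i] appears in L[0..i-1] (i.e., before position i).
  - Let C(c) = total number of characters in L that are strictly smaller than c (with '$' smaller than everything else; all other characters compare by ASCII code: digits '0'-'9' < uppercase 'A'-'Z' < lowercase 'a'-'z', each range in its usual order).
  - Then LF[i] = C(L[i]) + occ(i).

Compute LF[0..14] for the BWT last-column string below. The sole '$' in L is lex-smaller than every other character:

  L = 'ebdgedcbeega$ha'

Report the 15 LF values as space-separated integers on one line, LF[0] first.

Answer: 8 3 6 12 9 7 5 4 10 11 13 1 0 14 2

Derivation:
Char counts: '$':1, 'a':2, 'b':2, 'c':1, 'd':2, 'e':4, 'g':2, 'h':1
C (first-col start): C('$')=0, C('a')=1, C('b')=3, C('c')=5, C('d')=6, C('e')=8, C('g')=12, C('h')=14
L[0]='e': occ=0, LF[0]=C('e')+0=8+0=8
L[1]='b': occ=0, LF[1]=C('b')+0=3+0=3
L[2]='d': occ=0, LF[2]=C('d')+0=6+0=6
L[3]='g': occ=0, LF[3]=C('g')+0=12+0=12
L[4]='e': occ=1, LF[4]=C('e')+1=8+1=9
L[5]='d': occ=1, LF[5]=C('d')+1=6+1=7
L[6]='c': occ=0, LF[6]=C('c')+0=5+0=5
L[7]='b': occ=1, LF[7]=C('b')+1=3+1=4
L[8]='e': occ=2, LF[8]=C('e')+2=8+2=10
L[9]='e': occ=3, LF[9]=C('e')+3=8+3=11
L[10]='g': occ=1, LF[10]=C('g')+1=12+1=13
L[11]='a': occ=0, LF[11]=C('a')+0=1+0=1
L[12]='$': occ=0, LF[12]=C('$')+0=0+0=0
L[13]='h': occ=0, LF[13]=C('h')+0=14+0=14
L[14]='a': occ=1, LF[14]=C('a')+1=1+1=2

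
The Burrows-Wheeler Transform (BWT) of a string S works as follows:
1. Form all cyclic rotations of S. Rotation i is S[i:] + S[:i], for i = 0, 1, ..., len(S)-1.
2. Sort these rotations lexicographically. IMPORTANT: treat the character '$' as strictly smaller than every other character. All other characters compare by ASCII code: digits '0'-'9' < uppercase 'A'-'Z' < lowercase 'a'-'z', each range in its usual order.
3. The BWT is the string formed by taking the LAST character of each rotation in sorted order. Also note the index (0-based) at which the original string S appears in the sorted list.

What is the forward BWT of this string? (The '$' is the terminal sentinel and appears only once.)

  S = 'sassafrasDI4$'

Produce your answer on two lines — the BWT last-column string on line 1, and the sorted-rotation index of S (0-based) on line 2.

Answer: 4IsDsrsafas$a
11

Derivation:
All 13 rotations (rotation i = S[i:]+S[:i]):
  rot[0] = sassafrasDI4$
  rot[1] = assafrasDI4$s
  rot[2] = ssafrasDI4$sa
  rot[3] = safrasDI4$sas
  rot[4] = afrasDI4$sass
  rot[5] = frasDI4$sassa
  rot[6] = rasDI4$sassaf
  rot[7] = asDI4$sassafr
  rot[8] = sDI4$sassafra
  rot[9] = DI4$sassafras
  rot[10] = I4$sassafrasD
  rot[11] = 4$sassafrasDI
  rot[12] = $sassafrasDI4
Sorted (with $ < everything):
  sorted[0] = $sassafrasDI4  (last char: '4')
  sorted[1] = 4$sassafrasDI  (last char: 'I')
  sorted[2] = DI4$sassafras  (last char: 's')
  sorted[3] = I4$sassafrasD  (last char: 'D')
  sorted[4] = afrasDI4$sass  (last char: 's')
  sorted[5] = asDI4$sassafr  (last char: 'r')
  sorted[6] = assafrasDI4$s  (last char: 's')
  sorted[7] = frasDI4$sassa  (last char: 'a')
  sorted[8] = rasDI4$sassaf  (last char: 'f')
  sorted[9] = sDI4$sassafra  (last char: 'a')
  sorted[10] = safrasDI4$sas  (last char: 's')
  sorted[11] = sassafrasDI4$  (last char: '$')
  sorted[12] = ssafrasDI4$sa  (last char: 'a')
Last column: 4IsDsrsafas$a
Original string S is at sorted index 11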